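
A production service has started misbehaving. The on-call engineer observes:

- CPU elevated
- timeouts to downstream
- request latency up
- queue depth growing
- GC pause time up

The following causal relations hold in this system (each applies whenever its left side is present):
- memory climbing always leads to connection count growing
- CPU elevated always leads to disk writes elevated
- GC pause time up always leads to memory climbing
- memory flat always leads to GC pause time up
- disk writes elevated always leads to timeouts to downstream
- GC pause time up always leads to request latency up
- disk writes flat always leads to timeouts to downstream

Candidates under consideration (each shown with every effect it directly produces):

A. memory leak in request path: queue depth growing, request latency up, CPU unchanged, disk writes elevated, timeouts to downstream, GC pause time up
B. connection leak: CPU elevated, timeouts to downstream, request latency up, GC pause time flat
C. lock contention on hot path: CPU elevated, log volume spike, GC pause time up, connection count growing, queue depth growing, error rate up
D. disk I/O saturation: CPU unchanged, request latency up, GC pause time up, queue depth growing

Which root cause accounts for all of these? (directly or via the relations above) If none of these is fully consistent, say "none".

C

Checking each candidate against the observations:
(A) memory leak in request path — fails on CPU elevated (predicts CPU unchanged, not CPU elevated)
(B) connection leak — fails on queue depth growing, GC pause time up (predicts GC pause time flat, not GC pause time up)
(C) lock contention on hot path — accounts for every observation (timeouts to downstream via CPU elevated → disk writes elevated → timeouts to downstream)
(D) disk I/O saturation — fails on CPU elevated, timeouts to downstream (predicts CPU unchanged, not CPU elevated)
Only (C) is consistent with every observation.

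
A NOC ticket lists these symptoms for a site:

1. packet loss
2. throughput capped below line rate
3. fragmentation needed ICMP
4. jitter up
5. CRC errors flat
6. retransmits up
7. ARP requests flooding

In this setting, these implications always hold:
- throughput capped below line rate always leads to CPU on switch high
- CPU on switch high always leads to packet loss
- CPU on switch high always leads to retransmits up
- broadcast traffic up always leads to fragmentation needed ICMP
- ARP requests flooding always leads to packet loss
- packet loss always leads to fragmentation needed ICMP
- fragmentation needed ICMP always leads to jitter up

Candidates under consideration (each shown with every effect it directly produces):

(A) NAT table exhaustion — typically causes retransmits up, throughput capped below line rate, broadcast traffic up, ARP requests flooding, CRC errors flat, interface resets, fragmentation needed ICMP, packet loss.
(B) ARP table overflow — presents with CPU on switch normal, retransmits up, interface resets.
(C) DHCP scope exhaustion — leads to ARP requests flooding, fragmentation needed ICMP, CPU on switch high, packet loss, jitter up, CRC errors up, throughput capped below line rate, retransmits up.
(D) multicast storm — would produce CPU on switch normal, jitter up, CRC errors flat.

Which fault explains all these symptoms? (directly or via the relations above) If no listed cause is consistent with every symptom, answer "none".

For each candidate, compare predicted effects to what was observed:
(A) NAT table exhaustion — accounts for every observation (jitter up through fragmentation needed ICMP → jitter up)
(B) ARP table overflow — does not account for packet loss, throughput capped below line rate, fragmentation needed ICMP, jitter up, CRC errors flat, ARP requests flooding
(C) DHCP scope exhaustion — fails on CRC errors flat (predicts CRC errors up, not CRC errors flat)
(D) multicast storm — packet loss NO; throughput capped below line rate NO; fragmentation needed ICMP NO; jitter up yes; CRC errors flat yes; retransmits up NO; ARP requests flooding NO
(A) alone accounts for all the evidence.

A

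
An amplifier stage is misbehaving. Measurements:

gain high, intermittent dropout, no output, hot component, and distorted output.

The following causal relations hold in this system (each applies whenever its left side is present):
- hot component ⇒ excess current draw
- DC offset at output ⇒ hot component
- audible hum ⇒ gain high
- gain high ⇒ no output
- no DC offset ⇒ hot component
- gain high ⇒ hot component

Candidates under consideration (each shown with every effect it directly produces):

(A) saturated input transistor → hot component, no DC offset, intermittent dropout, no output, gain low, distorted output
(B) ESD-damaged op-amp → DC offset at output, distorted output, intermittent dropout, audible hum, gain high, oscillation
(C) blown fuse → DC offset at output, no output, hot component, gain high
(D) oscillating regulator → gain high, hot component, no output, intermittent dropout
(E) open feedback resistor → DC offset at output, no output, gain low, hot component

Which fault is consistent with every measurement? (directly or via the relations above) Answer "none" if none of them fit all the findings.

Per-candidate check:
(A) saturated input transistor — gain high -; intermittent dropout +; no output +; hot component +; distorted output +
(B) ESD-damaged op-amp — gain high +; intermittent dropout +; no output + (via gain high → no output); hot component + (via DC offset at output → hot component); distorted output +
(C) blown fuse — does not account for intermittent dropout, distorted output
(D) oscillating regulator — does not account for distorted output
(E) open feedback resistor — gain high -; intermittent dropout -; no output +; hot component +; distorted output -
(B) is the only candidate with no mismatches.

B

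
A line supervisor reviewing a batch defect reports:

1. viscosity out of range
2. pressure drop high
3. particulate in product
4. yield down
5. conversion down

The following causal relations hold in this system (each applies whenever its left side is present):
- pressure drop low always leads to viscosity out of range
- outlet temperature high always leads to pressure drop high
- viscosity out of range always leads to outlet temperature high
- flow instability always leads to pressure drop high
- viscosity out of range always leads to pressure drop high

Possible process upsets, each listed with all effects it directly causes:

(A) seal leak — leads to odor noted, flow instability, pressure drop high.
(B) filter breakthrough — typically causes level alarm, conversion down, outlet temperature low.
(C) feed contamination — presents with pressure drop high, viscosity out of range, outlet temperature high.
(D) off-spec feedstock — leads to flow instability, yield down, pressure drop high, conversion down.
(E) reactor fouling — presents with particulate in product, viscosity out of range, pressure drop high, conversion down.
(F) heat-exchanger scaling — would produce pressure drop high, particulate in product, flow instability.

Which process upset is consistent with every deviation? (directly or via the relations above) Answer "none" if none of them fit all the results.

Per-candidate check:
(A) seal leak — viscosity out of range -; pressure drop high +; particulate in product -; yield down -; conversion down -
(B) filter breakthrough — viscosity out of range -; pressure drop high -; particulate in product -; yield down -; conversion down +
(C) feed contamination — does not account for particulate in product, yield down, conversion down
(D) off-spec feedstock — viscosity out of range -; pressure drop high +; particulate in product -; yield down +; conversion down +
(E) reactor fouling — viscosity out of range +; pressure drop high +; particulate in product +; yield down -; conversion down +
(F) heat-exchanger scaling — does not account for viscosity out of range, yield down, conversion down
None of the listed candidates fits everything.

none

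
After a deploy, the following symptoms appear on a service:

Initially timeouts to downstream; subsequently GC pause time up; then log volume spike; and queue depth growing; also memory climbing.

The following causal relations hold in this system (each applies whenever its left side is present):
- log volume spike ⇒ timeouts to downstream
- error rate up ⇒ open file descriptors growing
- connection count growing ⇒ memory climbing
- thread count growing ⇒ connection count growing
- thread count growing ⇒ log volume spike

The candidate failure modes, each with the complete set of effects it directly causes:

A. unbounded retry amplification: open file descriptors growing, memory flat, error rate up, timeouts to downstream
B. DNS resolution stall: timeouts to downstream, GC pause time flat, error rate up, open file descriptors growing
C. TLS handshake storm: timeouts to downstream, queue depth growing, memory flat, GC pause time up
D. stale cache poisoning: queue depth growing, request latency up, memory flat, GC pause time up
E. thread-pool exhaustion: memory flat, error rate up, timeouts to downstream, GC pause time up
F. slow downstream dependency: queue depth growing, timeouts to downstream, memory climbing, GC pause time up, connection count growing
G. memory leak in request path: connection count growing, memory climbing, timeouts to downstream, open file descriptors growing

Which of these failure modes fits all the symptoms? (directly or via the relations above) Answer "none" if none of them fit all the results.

none

Checking each candidate against the observations:
(A) unbounded retry amplification — timeouts to downstream ✓; GC pause time up ✗; log volume spike ✗; queue depth growing ✗; memory climbing ✗
(B) DNS resolution stall — fails on GC pause time up, log volume spike, queue depth growing, memory climbing (predicts GC pause time flat, not GC pause time up)
(C) TLS handshake storm — timeouts to downstream ✓; GC pause time up ✓; log volume spike ✗; queue depth growing ✓; memory climbing ✗
(D) stale cache poisoning — fails on timeouts to downstream, log volume spike, memory climbing (predicts memory flat, not memory climbing)
(E) thread-pool exhaustion — timeouts to downstream ✓; GC pause time up ✓; log volume spike ✗; queue depth growing ✗; memory climbing ✗
(F) slow downstream dependency — timeouts to downstream ✓; GC pause time up ✓; log volume spike ✗; queue depth growing ✓; memory climbing ✓
(G) memory leak in request path — does not account for GC pause time up, log volume spike, queue depth growing
No candidate is consistent with all observations.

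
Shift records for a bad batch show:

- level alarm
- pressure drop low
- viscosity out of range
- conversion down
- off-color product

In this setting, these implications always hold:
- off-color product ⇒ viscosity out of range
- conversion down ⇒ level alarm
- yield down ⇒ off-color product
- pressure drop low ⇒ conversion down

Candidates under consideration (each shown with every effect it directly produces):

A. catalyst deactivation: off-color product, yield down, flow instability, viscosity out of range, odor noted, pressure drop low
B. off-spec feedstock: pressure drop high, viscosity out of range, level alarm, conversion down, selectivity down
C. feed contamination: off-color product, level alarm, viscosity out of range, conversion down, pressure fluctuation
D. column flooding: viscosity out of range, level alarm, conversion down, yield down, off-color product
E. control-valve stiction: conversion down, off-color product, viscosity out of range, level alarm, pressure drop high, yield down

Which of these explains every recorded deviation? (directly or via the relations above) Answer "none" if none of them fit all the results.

A

Checking each candidate against the observations:
(A) catalyst deactivation — level alarm yes (by pressure drop low → conversion down → level alarm); pressure drop low yes; viscosity out of range yes; conversion down yes (by pressure drop low → conversion down); off-color product yes
(B) off-spec feedstock — level alarm yes; pressure drop low NO; viscosity out of range yes; conversion down yes; off-color product NO
(C) feed contamination — level alarm yes; pressure drop low NO; viscosity out of range yes; conversion down yes; off-color product yes
(D) column flooding — level alarm yes; pressure drop low NO; viscosity out of range yes; conversion down yes; off-color product yes
(E) control-valve stiction — level alarm yes; pressure drop low NO; viscosity out of range yes; conversion down yes; off-color product yes
(A) alone accounts for all the evidence.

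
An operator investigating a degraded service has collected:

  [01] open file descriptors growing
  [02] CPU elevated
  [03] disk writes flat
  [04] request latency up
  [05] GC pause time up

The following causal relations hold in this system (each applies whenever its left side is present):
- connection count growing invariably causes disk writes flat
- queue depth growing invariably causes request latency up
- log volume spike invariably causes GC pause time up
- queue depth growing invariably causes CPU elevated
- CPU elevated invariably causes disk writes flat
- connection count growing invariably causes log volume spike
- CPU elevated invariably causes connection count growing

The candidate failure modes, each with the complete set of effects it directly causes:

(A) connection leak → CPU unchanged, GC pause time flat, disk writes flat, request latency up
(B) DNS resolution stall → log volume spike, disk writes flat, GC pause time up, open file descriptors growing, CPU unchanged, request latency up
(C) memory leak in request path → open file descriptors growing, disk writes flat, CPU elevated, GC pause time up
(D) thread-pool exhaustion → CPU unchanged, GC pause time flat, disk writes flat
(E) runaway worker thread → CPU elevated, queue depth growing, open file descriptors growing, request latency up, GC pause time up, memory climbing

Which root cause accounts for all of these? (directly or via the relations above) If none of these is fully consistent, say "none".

E

Testing each hypothesis:
(A) connection leak — open file descriptors growing miss; CPU elevated miss; disk writes flat match; request latency up match; GC pause time up miss
(B) DNS resolution stall — open file descriptors growing match; CPU elevated miss; disk writes flat match; request latency up match; GC pause time up match
(C) memory leak in request path — open file descriptors growing match; CPU elevated match; disk writes flat match; request latency up miss; GC pause time up match
(D) thread-pool exhaustion — open file descriptors growing miss; CPU elevated miss; disk writes flat match; request latency up miss; GC pause time up miss
(E) runaway worker thread — accounts for every observation (disk writes flat by CPU elevated → disk writes flat)
(E) is the only candidate with no mismatches.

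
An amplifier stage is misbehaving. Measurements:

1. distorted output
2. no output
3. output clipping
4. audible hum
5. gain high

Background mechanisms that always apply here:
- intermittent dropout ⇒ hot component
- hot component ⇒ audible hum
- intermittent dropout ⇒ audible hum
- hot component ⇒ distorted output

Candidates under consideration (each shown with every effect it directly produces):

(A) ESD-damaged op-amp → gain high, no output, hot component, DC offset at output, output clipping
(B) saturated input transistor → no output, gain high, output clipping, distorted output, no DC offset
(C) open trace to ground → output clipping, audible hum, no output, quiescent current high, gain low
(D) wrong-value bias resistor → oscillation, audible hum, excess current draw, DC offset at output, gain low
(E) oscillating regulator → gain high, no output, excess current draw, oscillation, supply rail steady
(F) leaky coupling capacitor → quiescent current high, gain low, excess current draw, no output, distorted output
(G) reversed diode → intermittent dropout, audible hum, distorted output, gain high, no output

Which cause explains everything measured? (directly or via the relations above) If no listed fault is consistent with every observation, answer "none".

Checking each candidate against the observations:
(A) ESD-damaged op-amp — accounts for every observation (distorted output through hot component → distorted output)
(B) saturated input transistor — does not account for audible hum
(C) open trace to ground — distorted output ✗; no output ✓; output clipping ✓; audible hum ✓; gain high ✗
(D) wrong-value bias resistor — distorted output ✗; no output ✗; output clipping ✗; audible hum ✓; gain high ✗
(E) oscillating regulator — distorted output ✗; no output ✓; output clipping ✗; audible hum ✗; gain high ✓
(F) leaky coupling capacitor — fails on output clipping, audible hum, gain high (predicts gain low, not gain high)
(G) reversed diode — distorted output ✓; no output ✓; output clipping ✗; audible hum ✓; gain high ✓
Only (A) is consistent with every observation.

A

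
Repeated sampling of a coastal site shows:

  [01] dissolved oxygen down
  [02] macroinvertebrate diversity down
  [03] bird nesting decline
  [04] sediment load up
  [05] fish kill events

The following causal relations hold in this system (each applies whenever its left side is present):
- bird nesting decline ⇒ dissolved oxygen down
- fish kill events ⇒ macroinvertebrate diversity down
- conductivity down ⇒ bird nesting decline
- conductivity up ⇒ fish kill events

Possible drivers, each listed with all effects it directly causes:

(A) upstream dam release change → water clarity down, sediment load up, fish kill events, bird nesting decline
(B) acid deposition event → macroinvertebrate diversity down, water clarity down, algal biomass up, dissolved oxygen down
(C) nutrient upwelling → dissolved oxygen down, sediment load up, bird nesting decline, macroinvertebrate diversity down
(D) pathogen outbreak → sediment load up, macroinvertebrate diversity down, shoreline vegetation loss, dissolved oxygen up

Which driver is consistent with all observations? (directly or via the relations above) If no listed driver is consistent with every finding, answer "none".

A

Testing each hypothesis:
(A) upstream dam release change — accounts for every observation (dissolved oxygen down through bird nesting decline → dissolved oxygen down)
(B) acid deposition event — does not account for bird nesting decline, sediment load up, fish kill events
(C) nutrient upwelling — dissolved oxygen down yes; macroinvertebrate diversity down yes; bird nesting decline yes; sediment load up yes; fish kill events NO
(D) pathogen outbreak — dissolved oxygen down NO; macroinvertebrate diversity down yes; bird nesting decline NO; sediment load up yes; fish kill events NO
Only (A) is consistent with every observation.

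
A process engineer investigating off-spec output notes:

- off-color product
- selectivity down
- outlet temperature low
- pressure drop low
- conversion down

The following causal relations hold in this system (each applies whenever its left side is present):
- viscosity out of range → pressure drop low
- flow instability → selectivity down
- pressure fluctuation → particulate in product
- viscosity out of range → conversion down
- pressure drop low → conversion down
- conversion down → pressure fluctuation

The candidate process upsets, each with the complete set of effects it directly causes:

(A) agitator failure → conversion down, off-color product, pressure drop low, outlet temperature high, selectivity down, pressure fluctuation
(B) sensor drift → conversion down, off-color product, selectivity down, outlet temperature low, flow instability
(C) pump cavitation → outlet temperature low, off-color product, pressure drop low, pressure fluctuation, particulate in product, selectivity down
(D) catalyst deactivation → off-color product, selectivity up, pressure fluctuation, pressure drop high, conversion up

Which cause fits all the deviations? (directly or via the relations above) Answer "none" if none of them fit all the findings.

C

Per-candidate check:
(A) agitator failure — fails on outlet temperature low (predicts outlet temperature high, not outlet temperature low)
(B) sensor drift — does not account for pressure drop low
(C) pump cavitation — off-color product match; selectivity down match; outlet temperature low match; pressure drop low match; conversion down match (through pressure drop low → conversion down)
(D) catalyst deactivation — off-color product match; selectivity down miss; outlet temperature low miss; pressure drop low miss; conversion down miss
(C) is the only candidate with no mismatches.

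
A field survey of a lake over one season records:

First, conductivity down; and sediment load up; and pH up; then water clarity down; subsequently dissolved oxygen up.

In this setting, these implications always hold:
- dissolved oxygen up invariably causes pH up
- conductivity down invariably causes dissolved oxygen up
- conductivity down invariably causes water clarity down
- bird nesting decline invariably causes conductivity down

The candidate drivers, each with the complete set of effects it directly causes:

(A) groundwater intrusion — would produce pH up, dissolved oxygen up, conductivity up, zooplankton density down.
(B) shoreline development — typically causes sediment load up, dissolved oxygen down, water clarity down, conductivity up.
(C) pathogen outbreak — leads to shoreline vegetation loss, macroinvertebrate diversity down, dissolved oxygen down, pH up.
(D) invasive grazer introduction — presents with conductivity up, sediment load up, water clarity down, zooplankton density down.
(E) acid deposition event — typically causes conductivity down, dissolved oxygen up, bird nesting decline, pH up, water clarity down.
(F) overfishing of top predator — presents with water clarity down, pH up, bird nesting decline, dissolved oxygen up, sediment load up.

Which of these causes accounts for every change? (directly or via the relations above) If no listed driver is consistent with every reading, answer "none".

F

For each candidate, compare predicted effects to what was observed:
(A) groundwater intrusion — conductivity down miss; sediment load up miss; pH up match; water clarity down miss; dissolved oxygen up match
(B) shoreline development — conductivity down miss; sediment load up match; pH up miss; water clarity down match; dissolved oxygen up miss
(C) pathogen outbreak — conductivity down miss; sediment load up miss; pH up match; water clarity down miss; dissolved oxygen up miss
(D) invasive grazer introduction — conductivity down miss; sediment load up match; pH up miss; water clarity down match; dissolved oxygen up miss
(E) acid deposition event — does not account for sediment load up
(F) overfishing of top predator — conductivity down match (via bird nesting decline → conductivity down); sediment load up match; pH up match; water clarity down match; dissolved oxygen up match
(F) is the only candidate with no mismatches.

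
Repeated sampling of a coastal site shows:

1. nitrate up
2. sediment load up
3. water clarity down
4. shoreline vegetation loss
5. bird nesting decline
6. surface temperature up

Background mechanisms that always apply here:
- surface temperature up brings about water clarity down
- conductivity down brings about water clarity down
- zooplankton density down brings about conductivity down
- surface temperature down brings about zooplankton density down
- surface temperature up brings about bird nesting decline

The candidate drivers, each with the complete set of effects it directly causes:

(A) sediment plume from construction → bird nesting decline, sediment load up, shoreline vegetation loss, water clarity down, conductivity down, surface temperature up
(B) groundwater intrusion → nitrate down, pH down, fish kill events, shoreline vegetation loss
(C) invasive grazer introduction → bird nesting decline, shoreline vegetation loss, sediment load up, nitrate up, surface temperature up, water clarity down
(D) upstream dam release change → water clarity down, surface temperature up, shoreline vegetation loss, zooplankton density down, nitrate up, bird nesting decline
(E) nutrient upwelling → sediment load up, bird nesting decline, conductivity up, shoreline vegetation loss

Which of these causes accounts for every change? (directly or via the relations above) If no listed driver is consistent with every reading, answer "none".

Per-candidate check:
(A) sediment plume from construction — does not account for nitrate up
(B) groundwater intrusion — fails on nitrate up, sediment load up, water clarity down, bird nesting decline, surface temperature up (predicts nitrate down, not nitrate up)
(C) invasive grazer introduction — accounts for every observation
(D) upstream dam release change — nitrate up yes; sediment load up NO; water clarity down yes; shoreline vegetation loss yes; bird nesting decline yes; surface temperature up yes
(E) nutrient upwelling — nitrate up NO; sediment load up yes; water clarity down NO; shoreline vegetation loss yes; bird nesting decline yes; surface temperature up NO
(C) is the only candidate with no mismatches.

C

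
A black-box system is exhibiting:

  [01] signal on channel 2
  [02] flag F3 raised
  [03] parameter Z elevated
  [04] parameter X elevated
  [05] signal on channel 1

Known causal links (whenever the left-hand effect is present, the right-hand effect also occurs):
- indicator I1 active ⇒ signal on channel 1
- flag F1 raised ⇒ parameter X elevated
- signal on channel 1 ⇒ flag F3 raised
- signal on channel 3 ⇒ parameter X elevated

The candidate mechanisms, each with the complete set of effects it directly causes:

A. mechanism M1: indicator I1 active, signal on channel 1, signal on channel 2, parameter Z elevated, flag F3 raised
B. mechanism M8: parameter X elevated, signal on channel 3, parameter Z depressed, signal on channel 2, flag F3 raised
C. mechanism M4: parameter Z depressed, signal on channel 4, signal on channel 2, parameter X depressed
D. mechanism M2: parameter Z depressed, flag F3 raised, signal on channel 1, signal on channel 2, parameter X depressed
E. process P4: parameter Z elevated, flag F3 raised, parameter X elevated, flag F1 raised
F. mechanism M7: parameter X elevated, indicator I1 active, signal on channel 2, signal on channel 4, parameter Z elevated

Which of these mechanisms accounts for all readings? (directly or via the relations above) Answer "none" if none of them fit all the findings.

Per-candidate check:
(A) mechanism M1 — does not account for parameter X elevated
(B) mechanism M8 — signal on channel 2 ✓; flag F3 raised ✓; parameter Z elevated ✗; parameter X elevated ✓; signal on channel 1 ✗
(C) mechanism M4 — signal on channel 2 ✓; flag F3 raised ✗; parameter Z elevated ✗; parameter X elevated ✗; signal on channel 1 ✗
(D) mechanism M2 — signal on channel 2 ✓; flag F3 raised ✓; parameter Z elevated ✗; parameter X elevated ✗; signal on channel 1 ✓
(E) process P4 — signal on channel 2 ✗; flag F3 raised ✓; parameter Z elevated ✓; parameter X elevated ✓; signal on channel 1 ✗
(F) mechanism M7 — accounts for every observation (flag F3 raised via indicator I1 active → signal on channel 1 → flag F3 raised)
Only (F) is consistent with every observation.

F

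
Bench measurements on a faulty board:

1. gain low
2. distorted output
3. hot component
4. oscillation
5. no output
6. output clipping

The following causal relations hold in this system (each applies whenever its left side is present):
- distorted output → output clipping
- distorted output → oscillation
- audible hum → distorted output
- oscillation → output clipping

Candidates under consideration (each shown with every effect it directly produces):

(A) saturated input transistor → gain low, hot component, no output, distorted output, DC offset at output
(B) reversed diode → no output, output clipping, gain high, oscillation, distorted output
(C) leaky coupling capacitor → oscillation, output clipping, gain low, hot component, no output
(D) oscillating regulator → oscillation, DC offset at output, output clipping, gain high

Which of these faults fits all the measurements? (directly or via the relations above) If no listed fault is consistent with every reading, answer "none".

Testing each hypothesis:
(A) saturated input transistor — gain low ✓; distorted output ✓; hot component ✓; oscillation ✓ (through distorted output → oscillation); no output ✓; output clipping ✓ (through distorted output → output clipping)
(B) reversed diode — fails on gain low, hot component (predicts gain high, not gain low)
(C) leaky coupling capacitor — does not account for distorted output
(D) oscillating regulator — gain low ✗; distorted output ✗; hot component ✗; oscillation ✓; no output ✗; output clipping ✓
(A) is the only candidate with no mismatches.

A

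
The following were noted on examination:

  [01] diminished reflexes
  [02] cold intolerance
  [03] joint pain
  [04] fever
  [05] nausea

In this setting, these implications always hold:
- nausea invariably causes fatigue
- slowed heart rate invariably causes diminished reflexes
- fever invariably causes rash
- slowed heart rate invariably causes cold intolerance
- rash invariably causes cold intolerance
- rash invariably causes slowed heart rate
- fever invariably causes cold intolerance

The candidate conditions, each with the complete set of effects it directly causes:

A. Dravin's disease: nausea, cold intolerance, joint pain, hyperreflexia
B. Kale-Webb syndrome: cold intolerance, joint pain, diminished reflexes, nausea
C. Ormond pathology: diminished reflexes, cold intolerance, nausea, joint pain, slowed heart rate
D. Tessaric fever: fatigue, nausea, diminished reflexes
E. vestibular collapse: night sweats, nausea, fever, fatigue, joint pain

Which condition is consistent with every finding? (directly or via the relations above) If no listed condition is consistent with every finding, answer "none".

Testing each hypothesis:
(A) Dravin's disease — fails on diminished reflexes, fever (predicts hyperreflexia, not diminished reflexes)
(B) Kale-Webb syndrome — does not account for fever
(C) Ormond pathology — does not account for fever
(D) Tessaric fever — diminished reflexes +; cold intolerance -; joint pain -; fever -; nausea +
(E) vestibular collapse — accounts for every observation (diminished reflexes via fever → rash → slowed heart rate → diminished reflexes)
(E) alone accounts for all the evidence.

E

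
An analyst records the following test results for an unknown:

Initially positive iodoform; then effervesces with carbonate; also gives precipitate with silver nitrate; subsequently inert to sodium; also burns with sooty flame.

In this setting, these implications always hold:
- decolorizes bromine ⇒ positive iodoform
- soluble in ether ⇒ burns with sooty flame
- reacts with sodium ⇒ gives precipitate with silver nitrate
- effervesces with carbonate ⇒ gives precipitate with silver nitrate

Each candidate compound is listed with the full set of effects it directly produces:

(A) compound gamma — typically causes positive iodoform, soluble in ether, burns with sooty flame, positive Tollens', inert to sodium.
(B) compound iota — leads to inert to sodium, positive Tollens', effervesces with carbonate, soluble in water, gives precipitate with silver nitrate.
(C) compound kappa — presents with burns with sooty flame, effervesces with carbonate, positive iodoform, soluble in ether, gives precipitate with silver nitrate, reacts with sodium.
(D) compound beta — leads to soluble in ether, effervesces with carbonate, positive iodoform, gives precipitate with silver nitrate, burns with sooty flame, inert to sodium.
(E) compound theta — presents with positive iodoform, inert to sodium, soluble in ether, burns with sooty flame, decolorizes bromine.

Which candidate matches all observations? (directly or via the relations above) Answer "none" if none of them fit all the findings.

For each candidate, compare predicted effects to what was observed:
(A) compound gamma — does not account for effervesces with carbonate, gives precipitate with silver nitrate
(B) compound iota — does not account for positive iodoform, burns with sooty flame
(C) compound kappa — fails on inert to sodium (predicts reacts with sodium, not inert to sodium)
(D) compound beta — accounts for every observation
(E) compound theta — positive iodoform yes; effervesces with carbonate NO; gives precipitate with silver nitrate NO; inert to sodium yes; burns with sooty flame yes
Only (D) is consistent with every observation.

D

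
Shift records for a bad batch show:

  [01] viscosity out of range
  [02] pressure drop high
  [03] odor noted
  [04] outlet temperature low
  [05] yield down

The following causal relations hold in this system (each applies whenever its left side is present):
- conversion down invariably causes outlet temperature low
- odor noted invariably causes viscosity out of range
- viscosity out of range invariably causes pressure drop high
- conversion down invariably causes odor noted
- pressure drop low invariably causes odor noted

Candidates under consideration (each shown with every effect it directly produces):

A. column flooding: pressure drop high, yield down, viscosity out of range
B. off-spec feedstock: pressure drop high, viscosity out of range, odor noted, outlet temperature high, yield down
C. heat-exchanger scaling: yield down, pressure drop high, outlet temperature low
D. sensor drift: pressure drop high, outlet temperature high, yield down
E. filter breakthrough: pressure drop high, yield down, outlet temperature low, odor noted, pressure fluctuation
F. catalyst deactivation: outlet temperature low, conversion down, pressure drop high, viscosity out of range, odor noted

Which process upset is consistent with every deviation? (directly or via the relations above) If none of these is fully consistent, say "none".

E

For each candidate, compare predicted effects to what was observed:
(A) column flooding — viscosity out of range ✓; pressure drop high ✓; odor noted ✗; outlet temperature low ✗; yield down ✓
(B) off-spec feedstock — fails on outlet temperature low (predicts outlet temperature high, not outlet temperature low)
(C) heat-exchanger scaling — does not account for viscosity out of range, odor noted
(D) sensor drift — fails on viscosity out of range, odor noted, outlet temperature low (predicts outlet temperature high, not outlet temperature low)
(E) filter breakthrough — accounts for every observation (viscosity out of range via odor noted → viscosity out of range)
(F) catalyst deactivation — does not account for yield down
Only (E) is consistent with every observation.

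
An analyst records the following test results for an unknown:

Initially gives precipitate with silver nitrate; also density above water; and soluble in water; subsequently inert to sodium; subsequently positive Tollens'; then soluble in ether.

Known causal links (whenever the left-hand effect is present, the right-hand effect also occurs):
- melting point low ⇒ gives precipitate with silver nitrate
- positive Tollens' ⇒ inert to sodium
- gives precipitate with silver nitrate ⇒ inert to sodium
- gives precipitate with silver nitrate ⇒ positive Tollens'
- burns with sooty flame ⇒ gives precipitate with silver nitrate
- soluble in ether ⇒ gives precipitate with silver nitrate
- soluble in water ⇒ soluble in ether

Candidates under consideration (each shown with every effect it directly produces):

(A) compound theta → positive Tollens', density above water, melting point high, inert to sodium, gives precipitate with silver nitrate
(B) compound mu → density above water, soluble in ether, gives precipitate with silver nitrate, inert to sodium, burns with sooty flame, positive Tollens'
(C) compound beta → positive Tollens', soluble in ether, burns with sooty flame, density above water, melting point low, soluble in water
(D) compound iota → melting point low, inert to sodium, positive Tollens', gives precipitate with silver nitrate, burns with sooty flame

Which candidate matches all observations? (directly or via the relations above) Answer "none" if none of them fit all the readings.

Testing each hypothesis:
(A) compound theta — gives precipitate with silver nitrate ✓; density above water ✓; soluble in water ✗; inert to sodium ✓; positive Tollens' ✓; soluble in ether ✗
(B) compound mu — gives precipitate with silver nitrate ✓; density above water ✓; soluble in water ✗; inert to sodium ✓; positive Tollens' ✓; soluble in ether ✓
(C) compound beta — gives precipitate with silver nitrate ✓ (through burns with sooty flame → gives precipitate with silver nitrate); density above water ✓; soluble in water ✓; inert to sodium ✓ (through positive Tollens' → inert to sodium); positive Tollens' ✓; soluble in ether ✓
(D) compound iota — gives precipitate with silver nitrate ✓; density above water ✗; soluble in water ✗; inert to sodium ✓; positive Tollens' ✓; soluble in ether ✗
(C) is the only candidate with no mismatches.

C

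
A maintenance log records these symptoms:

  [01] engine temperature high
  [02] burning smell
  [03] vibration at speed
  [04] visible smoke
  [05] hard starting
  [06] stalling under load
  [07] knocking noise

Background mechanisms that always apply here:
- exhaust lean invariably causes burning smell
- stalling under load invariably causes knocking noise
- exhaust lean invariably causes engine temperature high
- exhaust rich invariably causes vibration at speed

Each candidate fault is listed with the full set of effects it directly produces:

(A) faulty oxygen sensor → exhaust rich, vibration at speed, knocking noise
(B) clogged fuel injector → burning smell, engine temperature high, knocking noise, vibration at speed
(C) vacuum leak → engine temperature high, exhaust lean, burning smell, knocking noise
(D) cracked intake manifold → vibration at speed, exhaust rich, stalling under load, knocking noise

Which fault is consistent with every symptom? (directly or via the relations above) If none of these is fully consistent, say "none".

none

Checking each candidate against the observations:
(A) faulty oxygen sensor — does not account for engine temperature high, burning smell, visible smoke, hard starting, stalling under load
(B) clogged fuel injector — does not account for visible smoke, hard starting, stalling under load
(C) vacuum leak — does not account for vibration at speed, visible smoke, hard starting, stalling under load
(D) cracked intake manifold — does not account for engine temperature high, burning smell, visible smoke, hard starting
No candidate is consistent with all observations.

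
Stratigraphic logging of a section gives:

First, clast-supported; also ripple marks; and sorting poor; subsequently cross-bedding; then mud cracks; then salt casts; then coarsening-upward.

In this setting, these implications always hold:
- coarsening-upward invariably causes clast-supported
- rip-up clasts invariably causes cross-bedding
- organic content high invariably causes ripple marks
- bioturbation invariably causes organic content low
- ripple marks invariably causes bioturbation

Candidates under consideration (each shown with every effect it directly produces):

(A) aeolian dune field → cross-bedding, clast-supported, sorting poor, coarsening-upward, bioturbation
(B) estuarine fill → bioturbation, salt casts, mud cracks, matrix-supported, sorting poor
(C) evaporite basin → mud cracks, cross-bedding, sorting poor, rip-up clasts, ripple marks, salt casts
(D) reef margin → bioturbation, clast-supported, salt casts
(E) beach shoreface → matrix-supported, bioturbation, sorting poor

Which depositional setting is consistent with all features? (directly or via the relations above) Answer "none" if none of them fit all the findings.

Per-candidate check:
(A) aeolian dune field — clast-supported match; ripple marks miss; sorting poor match; cross-bedding match; mud cracks miss; salt casts miss; coarsening-upward match
(B) estuarine fill — clast-supported miss; ripple marks miss; sorting poor match; cross-bedding miss; mud cracks match; salt casts match; coarsening-upward miss
(C) evaporite basin — does not account for clast-supported, coarsening-upward
(D) reef margin — clast-supported match; ripple marks miss; sorting poor miss; cross-bedding miss; mud cracks miss; salt casts match; coarsening-upward miss
(E) beach shoreface — clast-supported miss; ripple marks miss; sorting poor match; cross-bedding miss; mud cracks miss; salt casts miss; coarsening-upward miss
None of the listed candidates fits everything.

none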